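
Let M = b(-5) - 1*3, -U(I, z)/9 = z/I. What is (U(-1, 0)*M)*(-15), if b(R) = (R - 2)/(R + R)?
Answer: 0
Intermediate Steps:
b(R) = (-2 + R)/(2*R) (b(R) = (-2 + R)/((2*R)) = (-2 + R)*(1/(2*R)) = (-2 + R)/(2*R))
U(I, z) = -9*z/I
M = -23/10 (M = (½)*(-2 - 5)/(-5) - 1*3 = (½)*(-⅕)*(-7) - 3 = 7/10 - 3 = -23/10 ≈ -2.3000)
(U(-1, 0)*M)*(-15) = (-9*0/(-1)*(-23/10))*(-15) = (-9*0*(-1)*(-23/10))*(-15) = (0*(-23/10))*(-15) = 0*(-15) = 0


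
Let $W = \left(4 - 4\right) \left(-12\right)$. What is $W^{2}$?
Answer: $0$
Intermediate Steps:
$W = 0$ ($W = 0 \left(-12\right) = 0$)
$W^{2} = 0^{2} = 0$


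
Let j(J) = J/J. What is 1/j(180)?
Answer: 1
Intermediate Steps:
j(J) = 1
1/j(180) = 1/1 = 1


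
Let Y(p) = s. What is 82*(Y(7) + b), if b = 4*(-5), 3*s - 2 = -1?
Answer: -4838/3 ≈ -1612.7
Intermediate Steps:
s = ⅓ (s = ⅔ + (⅓)*(-1) = ⅔ - ⅓ = ⅓ ≈ 0.33333)
Y(p) = ⅓
b = -20
82*(Y(7) + b) = 82*(⅓ - 20) = 82*(-59/3) = -4838/3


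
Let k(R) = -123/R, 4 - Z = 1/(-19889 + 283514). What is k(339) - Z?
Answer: -129967012/29789625 ≈ -4.3628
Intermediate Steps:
Z = 1054499/263625 (Z = 4 - 1/(-19889 + 283514) = 4 - 1/263625 = 1054499/263625 ≈ 4.0000)
k(339) - Z = -123/339 - 1*1054499/263625 = -123*1/339 - 1054499/263625 = -41/113 - 1054499/263625 = -129967012/29789625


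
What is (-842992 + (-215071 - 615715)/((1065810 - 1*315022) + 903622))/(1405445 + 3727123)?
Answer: -697327612753/4245685912440 ≈ -0.16424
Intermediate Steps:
(-842992 + (-215071 - 615715)/((1065810 - 1*315022) + 903622))/(1405445 + 3727123) = (-842992 - 830786/((1065810 - 315022) + 903622))/5132568 = (-842992 - 830786/(750788 + 903622))*(1/5132568) = (-842992 - 830786/1654410)*(1/5132568) = (-842992 - 830786*1/1654410)*(1/5132568) = (-842992 - 415393/827205)*(1/5132568) = -697327612753/827205*1/5132568 = -697327612753/4245685912440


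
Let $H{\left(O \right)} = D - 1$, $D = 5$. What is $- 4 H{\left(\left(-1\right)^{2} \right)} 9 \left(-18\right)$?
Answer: $2592$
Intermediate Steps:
$H{\left(O \right)} = 4$ ($H{\left(O \right)} = 5 - 1 = 4$)
$- 4 H{\left(\left(-1\right)^{2} \right)} 9 \left(-18\right) = \left(-4\right) 4 \cdot 9 \left(-18\right) = \left(-16\right) 9 \left(-18\right) = \left(-144\right) \left(-18\right) = 2592$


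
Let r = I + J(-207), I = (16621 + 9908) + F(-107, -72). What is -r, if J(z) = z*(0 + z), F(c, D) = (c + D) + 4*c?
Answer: -68771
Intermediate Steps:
F(c, D) = D + 5*c (F(c, D) = (D + c) + 4*c = D + 5*c)
I = 25922 (I = (16621 + 9908) + (-72 + 5*(-107)) = 26529 + (-72 - 535) = 26529 - 607 = 25922)
J(z) = z² (J(z) = z*z = z²)
r = 68771 (r = 25922 + (-207)² = 25922 + 42849 = 68771)
-r = -1*68771 = -68771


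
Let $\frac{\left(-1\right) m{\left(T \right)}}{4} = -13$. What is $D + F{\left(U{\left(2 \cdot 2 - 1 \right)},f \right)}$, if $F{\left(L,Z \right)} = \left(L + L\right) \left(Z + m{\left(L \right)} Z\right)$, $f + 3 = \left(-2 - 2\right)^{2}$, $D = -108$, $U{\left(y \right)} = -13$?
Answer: $-18022$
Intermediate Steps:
$m{\left(T \right)} = 52$ ($m{\left(T \right)} = \left(-4\right) \left(-13\right) = 52$)
$f = 13$ ($f = -3 + \left(-2 - 2\right)^{2} = -3 + \left(-4\right)^{2} = -3 + 16 = 13$)
$F{\left(L,Z \right)} = 106 L Z$ ($F{\left(L,Z \right)} = \left(L + L\right) \left(Z + 52 Z\right) = 2 L 53 Z = 106 L Z$)
$D + F{\left(U{\left(2 \cdot 2 - 1 \right)},f \right)} = -108 + 106 \left(-13\right) 13 = -108 - 17914 = -18022$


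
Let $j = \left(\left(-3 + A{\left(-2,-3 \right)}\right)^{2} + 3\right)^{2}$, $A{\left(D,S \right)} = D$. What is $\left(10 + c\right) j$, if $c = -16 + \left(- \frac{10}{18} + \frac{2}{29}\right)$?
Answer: $- \frac{1327312}{261} \approx -5085.5$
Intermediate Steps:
$c = - \frac{4303}{261}$ ($c = -16 + \left(\left(-10\right) \frac{1}{18} + 2 \cdot \frac{1}{29}\right) = -16 + \left(- \frac{5}{9} + \frac{2}{29}\right) = -16 - \frac{127}{261} = - \frac{4303}{261} \approx -16.487$)
$j = 784$ ($j = \left(\left(-3 - 2\right)^{2} + 3\right)^{2} = \left(\left(-5\right)^{2} + 3\right)^{2} = \left(25 + 3\right)^{2} = 28^{2} = 784$)
$\left(10 + c\right) j = \left(10 - \frac{4303}{261}\right) 784 = \left(- \frac{1693}{261}\right) 784 = - \frac{1327312}{261}$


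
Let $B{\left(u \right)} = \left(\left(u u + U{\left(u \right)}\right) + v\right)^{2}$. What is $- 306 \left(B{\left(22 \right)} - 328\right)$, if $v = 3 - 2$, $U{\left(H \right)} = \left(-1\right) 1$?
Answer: $-71581968$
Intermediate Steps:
$U{\left(H \right)} = -1$
$v = 1$
$B{\left(u \right)} = u^{4}$ ($B{\left(u \right)} = \left(\left(u u - 1\right) + 1\right)^{2} = \left(\left(u^{2} - 1\right) + 1\right)^{2} = \left(\left(-1 + u^{2}\right) + 1\right)^{2} = \left(u^{2}\right)^{2} = u^{4}$)
$- 306 \left(B{\left(22 \right)} - 328\right) = - 306 \left(22^{4} - 328\right) = - 306 \left(234256 - 328\right) = \left(-306\right) 233928 = -71581968$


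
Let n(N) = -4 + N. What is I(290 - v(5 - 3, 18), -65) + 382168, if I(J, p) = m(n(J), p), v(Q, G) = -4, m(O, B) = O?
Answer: 382458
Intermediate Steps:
I(J, p) = -4 + J
I(290 - v(5 - 3, 18), -65) + 382168 = (-4 + (290 - 1*(-4))) + 382168 = (-4 + (290 + 4)) + 382168 = (-4 + 294) + 382168 = 290 + 382168 = 382458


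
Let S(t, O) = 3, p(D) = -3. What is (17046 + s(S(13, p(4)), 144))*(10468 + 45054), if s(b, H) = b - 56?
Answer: 943485346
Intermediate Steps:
s(b, H) = -56 + b
(17046 + s(S(13, p(4)), 144))*(10468 + 45054) = (17046 + (-56 + 3))*(10468 + 45054) = (17046 - 53)*55522 = 16993*55522 = 943485346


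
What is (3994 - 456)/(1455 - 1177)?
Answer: 1769/139 ≈ 12.727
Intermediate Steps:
(3994 - 456)/(1455 - 1177) = 3538/278 = 3538*(1/278) = 1769/139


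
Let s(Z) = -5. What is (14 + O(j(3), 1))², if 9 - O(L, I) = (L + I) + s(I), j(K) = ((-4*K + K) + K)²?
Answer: 81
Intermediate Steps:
j(K) = 4*K² (j(K) = (-3*K + K)² = (-2*K)² = 4*K²)
O(L, I) = 14 - I - L (O(L, I) = 9 - ((L + I) - 5) = 9 - ((I + L) - 5) = 9 - (-5 + I + L) = 9 + (5 - I - L) = 14 - I - L)
(14 + O(j(3), 1))² = (14 + (14 - 1*1 - 4*3²))² = (14 + (14 - 1 - 4*9))² = (14 + (14 - 1 - 1*36))² = (14 + (14 - 1 - 36))² = (14 - 23)² = (-9)² = 81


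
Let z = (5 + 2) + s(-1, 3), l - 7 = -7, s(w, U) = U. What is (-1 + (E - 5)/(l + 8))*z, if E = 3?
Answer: -25/2 ≈ -12.500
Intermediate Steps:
l = 0 (l = 7 - 7 = 0)
z = 10 (z = (5 + 2) + 3 = 7 + 3 = 10)
(-1 + (E - 5)/(l + 8))*z = (-1 + (3 - 5)/(0 + 8))*10 = (-1 - 2/8)*10 = (-1 - 2*1/8)*10 = (-1 - 1/4)*10 = -5/4*10 = -25/2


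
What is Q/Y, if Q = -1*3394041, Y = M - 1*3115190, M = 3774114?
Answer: -484863/94132 ≈ -5.1509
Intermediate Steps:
Y = 658924 (Y = 3774114 - 1*3115190 = 3774114 - 3115190 = 658924)
Q = -3394041
Q/Y = -3394041/658924 = -3394041*1/658924 = -484863/94132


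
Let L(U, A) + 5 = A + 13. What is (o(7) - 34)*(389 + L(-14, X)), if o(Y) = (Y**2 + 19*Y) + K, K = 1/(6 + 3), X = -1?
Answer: 58652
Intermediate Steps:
K = 1/9 ≈ 0.11111
L(U, A) = 8 + A (L(U, A) = -5 + (A + 13) = -5 + (13 + A) = 8 + A)
o(Y) = 1/9 + Y**2 + 19*Y (o(Y) = (Y**2 + 19*Y) + 1/9 = 1/9 + Y**2 + 19*Y)
(o(7) - 34)*(389 + L(-14, X)) = ((1/9 + 7**2 + 19*7) - 34)*(389 + (8 - 1)) = ((1/9 + 49 + 133) - 34)*(389 + 7) = (1639/9 - 34)*396 = (1333/9)*396 = 58652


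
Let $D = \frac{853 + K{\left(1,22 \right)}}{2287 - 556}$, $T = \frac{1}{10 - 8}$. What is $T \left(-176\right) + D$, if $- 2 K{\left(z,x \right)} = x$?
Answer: $- \frac{151486}{1731} \approx -87.514$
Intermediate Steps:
$T = \frac{1}{2} \approx 0.5$
$K{\left(z,x \right)} = - \frac{x}{2}$
$D = \frac{842}{1731}$ ($D = \frac{853 - 11}{2287 - 556} = \frac{853 - 11}{1731} = 842 \cdot \frac{1}{1731} = \frac{842}{1731} \approx 0.48642$)
$T \left(-176\right) + D = \frac{1}{2} \left(-176\right) + \frac{842}{1731} = -88 + \frac{842}{1731} = - \frac{151486}{1731}$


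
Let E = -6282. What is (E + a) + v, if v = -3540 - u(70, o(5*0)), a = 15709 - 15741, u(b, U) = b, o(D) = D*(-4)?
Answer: -9924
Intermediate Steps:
o(D) = -4*D
a = -32
v = -3610 (v = -3540 - 1*70 = -3540 - 70 = -3610)
(E + a) + v = (-6282 - 32) - 3610 = -6314 - 3610 = -9924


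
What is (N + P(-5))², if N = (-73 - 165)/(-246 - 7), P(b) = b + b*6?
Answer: 74252689/64009 ≈ 1160.0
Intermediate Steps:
P(b) = 7*b (P(b) = b + 6*b = 7*b)
N = 238/253 (N = -238/(-253) = -238*(-1/253) = 238/253 ≈ 0.94071)
(N + P(-5))² = (238/253 + 7*(-5))² = (238/253 - 35)² = (-8617/253)² = 74252689/64009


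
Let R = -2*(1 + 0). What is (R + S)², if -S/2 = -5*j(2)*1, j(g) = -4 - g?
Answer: 3844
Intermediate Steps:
R = -2 (R = -2*1 = -2)
S = -60 (S = -2*(-5*(-4 - 1*2)) = -2*(-5*(-4 - 2)) = -2*(-5*(-6)) = -60 ≈ -60.000)
(R + S)² = (-2 - 60)² = (-62)² = 3844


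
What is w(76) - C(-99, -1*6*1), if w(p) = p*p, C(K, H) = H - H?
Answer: 5776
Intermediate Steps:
C(K, H) = 0
w(p) = p²
w(76) - C(-99, -1*6*1) = 76² - 1*0 = 5776 + 0 = 5776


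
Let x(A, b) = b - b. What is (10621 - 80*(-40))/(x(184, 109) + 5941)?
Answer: 13821/5941 ≈ 2.3264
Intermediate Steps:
x(A, b) = 0
(10621 - 80*(-40))/(x(184, 109) + 5941) = (10621 - 80*(-40))/(0 + 5941) = (10621 + 3200)/5941 = 13821*(1/5941) = 13821/5941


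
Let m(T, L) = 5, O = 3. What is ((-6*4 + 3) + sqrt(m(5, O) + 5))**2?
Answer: (21 - sqrt(10))**2 ≈ 318.18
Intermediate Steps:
((-6*4 + 3) + sqrt(m(5, O) + 5))**2 = ((-6*4 + 3) + sqrt(5 + 5))**2 = ((-24 + 3) + sqrt(10))**2 = (-21 + sqrt(10))**2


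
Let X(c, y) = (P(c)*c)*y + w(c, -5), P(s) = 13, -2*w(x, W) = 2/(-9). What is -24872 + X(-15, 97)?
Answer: -394082/9 ≈ -43787.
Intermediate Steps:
w(x, W) = 1/9 (w(x, W) = -1/(-9) = -(-1)/9 = -1/2*(-2/9) = 1/9)
X(c, y) = 1/9 + 13*c*y (X(c, y) = (13*c)*y + 1/9 = 13*c*y + 1/9 = 1/9 + 13*c*y)
-24872 + X(-15, 97) = -24872 + (1/9 + 13*(-15)*97) = -24872 + (1/9 - 18915) = -24872 - 170234/9 = -394082/9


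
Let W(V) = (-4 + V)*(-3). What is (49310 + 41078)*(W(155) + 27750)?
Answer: 2467321236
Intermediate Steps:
W(V) = 12 - 3*V
(49310 + 41078)*(W(155) + 27750) = (49310 + 41078)*((12 - 3*155) + 27750) = 90388*((12 - 465) + 27750) = 90388*(-453 + 27750) = 90388*27297 = 2467321236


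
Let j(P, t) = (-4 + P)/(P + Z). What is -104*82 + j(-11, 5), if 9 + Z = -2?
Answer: -187601/22 ≈ -8527.3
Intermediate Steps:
Z = -11 (Z = -9 - 2 = -11)
j(P, t) = (-4 + P)/(-11 + P) (j(P, t) = (-4 + P)/(P - 11) = (-4 + P)/(-11 + P))
-104*82 + j(-11, 5) = -104*82 + (-4 - 11)/(-11 - 11) = -8528 - 15/(-22) = -8528 - 1/22*(-15) = -8528 + 15/22 = -187601/22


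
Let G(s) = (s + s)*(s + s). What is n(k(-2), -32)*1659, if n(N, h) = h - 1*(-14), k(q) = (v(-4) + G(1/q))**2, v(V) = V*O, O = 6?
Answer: -29862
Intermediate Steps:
G(s) = 4*s**2 (G(s) = (2*s)*(2*s) = 4*s**2)
v(V) = 6*V (v(V) = V*6 = 6*V)
k(q) = (-24 + 4/q**2)**2 (k(q) = (6*(-4) + 4*(1/q)**2)**2 = (-24 + 4/q**2)**2)
n(N, h) = 14 + h (n(N, h) = h + 14 = 14 + h)
n(k(-2), -32)*1659 = (14 - 32)*1659 = -18*1659 = -29862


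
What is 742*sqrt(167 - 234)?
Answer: 742*I*sqrt(67) ≈ 6073.5*I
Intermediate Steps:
742*sqrt(167 - 234) = 742*sqrt(-67) = 742*(I*sqrt(67)) = 742*I*sqrt(67)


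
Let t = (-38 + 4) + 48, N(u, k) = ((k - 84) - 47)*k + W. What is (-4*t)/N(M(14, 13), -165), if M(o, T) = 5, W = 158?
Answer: -28/24499 ≈ -0.0011429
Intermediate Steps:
N(u, k) = 158 + k*(-131 + k) (N(u, k) = ((k - 84) - 47)*k + 158 = ((-84 + k) - 47)*k + 158 = (-131 + k)*k + 158 = k*(-131 + k) + 158 = 158 + k*(-131 + k))
t = 14 (t = -34 + 48 = 14)
(-4*t)/N(M(14, 13), -165) = (-4*14)/(158 + (-165)**2 - 131*(-165)) = -56/(158 + 27225 + 21615) = -56/48998 = -56*1/48998 = -28/24499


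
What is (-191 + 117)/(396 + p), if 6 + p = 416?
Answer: -37/403 ≈ -0.091811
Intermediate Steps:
p = 410 (p = -6 + 416 = 410)
(-191 + 117)/(396 + p) = (-191 + 117)/(396 + 410) = -74/806 = -74*1/806 = -37/403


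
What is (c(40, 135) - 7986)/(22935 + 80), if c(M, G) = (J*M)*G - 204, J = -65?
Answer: -71838/4603 ≈ -15.607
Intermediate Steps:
c(M, G) = -204 - 65*G*M (c(M, G) = (-65*M)*G - 204 = -65*G*M - 204 = -204 - 65*G*M)
(c(40, 135) - 7986)/(22935 + 80) = ((-204 - 65*135*40) - 7986)/(22935 + 80) = ((-204 - 351000) - 7986)/23015 = (-351204 - 7986)*(1/23015) = -359190*1/23015 = -71838/4603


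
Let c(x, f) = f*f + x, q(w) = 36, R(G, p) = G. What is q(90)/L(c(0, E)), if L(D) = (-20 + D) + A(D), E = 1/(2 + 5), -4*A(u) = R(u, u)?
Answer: -7056/3917 ≈ -1.8014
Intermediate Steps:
A(u) = -u/4
E = ⅐ (E = 1/7 = ⅐ ≈ 0.14286)
c(x, f) = x + f² (c(x, f) = f² + x = x + f²)
L(D) = -20 + 3*D/4 (L(D) = (-20 + D) - D/4 = -20 + 3*D/4)
q(90)/L(c(0, E)) = 36/(-20 + 3*(0 + (⅐)²)/4) = 36/(-20 + 3*(0 + 1/49)/4) = 36/(-20 + (¾)*(1/49)) = 36/(-20 + 3/196) = 36/(-3917/196) = 36*(-196/3917) = -7056/3917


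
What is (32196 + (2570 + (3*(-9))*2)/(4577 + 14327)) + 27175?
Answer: 16505175/278 ≈ 59371.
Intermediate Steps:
(32196 + (2570 + (3*(-9))*2)/(4577 + 14327)) + 27175 = (32196 + (2570 - 27*2)/18904) + 27175 = (32196 + (2570 - 54)*(1/18904)) + 27175 = (32196 + 2516*(1/18904)) + 27175 = (32196 + 37/278) + 27175 = 8950525/278 + 27175 = 16505175/278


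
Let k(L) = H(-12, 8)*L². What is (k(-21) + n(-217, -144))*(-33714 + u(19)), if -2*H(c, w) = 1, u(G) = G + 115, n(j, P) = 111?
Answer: 3677010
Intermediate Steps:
u(G) = 115 + G
H(c, w) = -½ (H(c, w) = -½*1 = -½)
k(L) = -L²/2
(k(-21) + n(-217, -144))*(-33714 + u(19)) = (-½*(-21)² + 111)*(-33714 + (115 + 19)) = (-½*441 + 111)*(-33714 + 134) = (-441/2 + 111)*(-33580) = -219/2*(-33580) = 3677010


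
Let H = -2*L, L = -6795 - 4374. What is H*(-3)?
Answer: -67014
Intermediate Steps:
L = -11169
H = 22338 (H = -2*(-11169) = 22338)
H*(-3) = 22338*(-3) = -67014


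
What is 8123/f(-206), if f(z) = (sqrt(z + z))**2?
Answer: -8123/412 ≈ -19.716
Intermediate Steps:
f(z) = 2*z (f(z) = (sqrt(2*z))**2 = (sqrt(2)*sqrt(z))**2 = 2*z)
8123/f(-206) = 8123/((2*(-206))) = 8123/(-412) = 8123*(-1/412) = -8123/412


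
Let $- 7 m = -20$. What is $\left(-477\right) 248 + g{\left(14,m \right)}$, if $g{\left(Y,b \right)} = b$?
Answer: $- \frac{828052}{7} \approx -1.1829 \cdot 10^{5}$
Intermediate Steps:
$m = \frac{20}{7}$ ($m = \left(- \frac{1}{7}\right) \left(-20\right) = \frac{20}{7} \approx 2.8571$)
$\left(-477\right) 248 + g{\left(14,m \right)} = \left(-477\right) 248 + \frac{20}{7} = -118296 + \frac{20}{7} = - \frac{828052}{7}$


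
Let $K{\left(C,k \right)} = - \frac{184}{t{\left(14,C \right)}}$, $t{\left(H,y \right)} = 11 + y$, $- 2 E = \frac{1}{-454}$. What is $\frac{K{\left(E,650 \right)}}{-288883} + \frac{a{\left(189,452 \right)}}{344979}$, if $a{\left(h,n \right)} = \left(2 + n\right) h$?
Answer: $\frac{9172737647030}{36869979270999} \approx 0.24879$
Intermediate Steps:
$E = \frac{1}{908}$ ($E = - \frac{1}{2 \left(-454\right)} = \left(- \frac{1}{2}\right) \left(- \frac{1}{454}\right) = \frac{1}{908} \approx 0.0011013$)
$a{\left(h,n \right)} = h \left(2 + n\right)$
$K{\left(C,k \right)} = - \frac{184}{11 + C}$
$\frac{K{\left(E,650 \right)}}{-288883} + \frac{a{\left(189,452 \right)}}{344979} = \frac{\left(-184\right) \frac{1}{11 + \frac{1}{908}}}{-288883} + \frac{189 \left(2 + 452\right)}{344979} = - \frac{184}{\frac{9989}{908}} \left(- \frac{1}{288883}\right) + 189 \cdot 454 \cdot \frac{1}{344979} = \left(-184\right) \frac{908}{9989} \left(- \frac{1}{288883}\right) + 85806 \cdot \frac{1}{344979} = \left(- \frac{167072}{9989}\right) \left(- \frac{1}{288883}\right) + \frac{3178}{12777} = \frac{167072}{2885652287} + \frac{3178}{12777} = \frac{9172737647030}{36869979270999}$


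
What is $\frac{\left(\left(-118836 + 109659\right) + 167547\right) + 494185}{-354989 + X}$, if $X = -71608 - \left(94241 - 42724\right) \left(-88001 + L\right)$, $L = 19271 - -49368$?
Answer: $\frac{652555}{997045557} \approx 0.00065449$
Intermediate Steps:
$L = 68639$ ($L = 19271 + 49368 = 68639$)
$X = 997400546$ ($X = -71608 - \left(94241 - 42724\right) \left(-88001 + 68639\right) = -71608 - 51517 \left(-19362\right) = -71608 - -997472154 = -71608 + 997472154 = 997400546$)
$\frac{\left(\left(-118836 + 109659\right) + 167547\right) + 494185}{-354989 + X} = \frac{\left(\left(-118836 + 109659\right) + 167547\right) + 494185}{-354989 + 997400546} = \frac{\left(-9177 + 167547\right) + 494185}{997045557} = \left(158370 + 494185\right) \frac{1}{997045557} = 652555 \cdot \frac{1}{997045557} = \frac{652555}{997045557}$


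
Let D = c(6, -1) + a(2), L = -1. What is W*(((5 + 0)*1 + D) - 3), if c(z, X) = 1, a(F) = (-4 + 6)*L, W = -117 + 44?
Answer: -73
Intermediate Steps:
W = -73
a(F) = -2 (a(F) = (-4 + 6)*(-1) = 2*(-1) = -2)
D = -1 (D = 1 - 2 = -1)
W*(((5 + 0)*1 + D) - 3) = -73*(((5 + 0)*1 - 1) - 3) = -73*((5*1 - 1) - 3) = -73*((5 - 1) - 3) = -73*(4 - 3) = -73*1 = -73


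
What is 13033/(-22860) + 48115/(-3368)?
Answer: -285951011/19248120 ≈ -14.856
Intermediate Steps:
13033/(-22860) + 48115/(-3368) = 13033*(-1/22860) + 48115*(-1/3368) = -13033/22860 - 48115/3368 = -285951011/19248120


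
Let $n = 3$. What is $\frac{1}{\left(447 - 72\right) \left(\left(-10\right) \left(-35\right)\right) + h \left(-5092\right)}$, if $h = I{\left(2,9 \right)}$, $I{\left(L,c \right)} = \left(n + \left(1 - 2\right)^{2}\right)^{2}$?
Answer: $\frac{1}{49778} \approx 2.0089 \cdot 10^{-5}$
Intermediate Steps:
$I{\left(L,c \right)} = 16$ ($I{\left(L,c \right)} = \left(3 + \left(1 - 2\right)^{2}\right)^{2} = \left(3 + \left(-1\right)^{2}\right)^{2} = \left(3 + 1\right)^{2} = 4^{2} = 16$)
$h = 16$
$\frac{1}{\left(447 - 72\right) \left(\left(-10\right) \left(-35\right)\right) + h \left(-5092\right)} = \frac{1}{\left(447 - 72\right) \left(\left(-10\right) \left(-35\right)\right) + 16 \left(-5092\right)} = \frac{1}{375 \cdot 350 - 81472} = \frac{1}{131250 - 81472} = \frac{1}{49778}$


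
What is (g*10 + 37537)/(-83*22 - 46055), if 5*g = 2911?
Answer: -43359/47881 ≈ -0.90556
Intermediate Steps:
g = 2911/5 (g = (⅕)*2911 = 2911/5 ≈ 582.20)
(g*10 + 37537)/(-83*22 - 46055) = ((2911/5)*10 + 37537)/(-83*22 - 46055) = (5822 + 37537)/(-1826 - 46055) = 43359/(-47881) = 43359*(-1/47881) = -43359/47881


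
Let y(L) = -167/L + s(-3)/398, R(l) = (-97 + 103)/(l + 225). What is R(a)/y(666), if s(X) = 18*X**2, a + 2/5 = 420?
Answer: 3976020/66757999 ≈ 0.059559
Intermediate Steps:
a = 2098/5 (a = -2/5 + 420 = 2098/5 ≈ 419.60)
R(l) = 6/(225 + l)
y(L) = 81/199 - 167/L (y(L) = -167/L + (18*(-3)**2)/398 = -167/L + (18*9)*(1/398) = -167/L + 162*(1/398) = -167/L + 81/199 = 81/199 - 167/L)
R(a)/y(666) = (6/(225 + 2098/5))/(81/199 - 167/666) = (6/(3223/5))/(81/199 - 167*1/666) = (6*(5/3223))/(81/199 - 167/666) = 30/(3223*(20713/132534)) = (30/3223)*(132534/20713) = 3976020/66757999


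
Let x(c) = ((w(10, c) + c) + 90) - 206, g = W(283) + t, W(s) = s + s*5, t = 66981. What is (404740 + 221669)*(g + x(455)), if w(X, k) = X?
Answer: 43239760452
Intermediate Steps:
W(s) = 6*s (W(s) = s + 5*s = 6*s)
g = 68679 (g = 6*283 + 66981 = 1698 + 66981 = 68679)
x(c) = -106 + c (x(c) = ((10 + c) + 90) - 206 = (100 + c) - 206 = -106 + c)
(404740 + 221669)*(g + x(455)) = (404740 + 221669)*(68679 + (-106 + 455)) = 626409*(68679 + 349) = 626409*69028 = 43239760452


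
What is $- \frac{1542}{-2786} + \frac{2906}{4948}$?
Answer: $\frac{3931483}{3446282} \approx 1.1408$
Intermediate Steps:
$- \frac{1542}{-2786} + \frac{2906}{4948} = \left(-1542\right) \left(- \frac{1}{2786}\right) + 2906 \cdot \frac{1}{4948} = \frac{771}{1393} + \frac{1453}{2474} = \frac{3931483}{3446282}$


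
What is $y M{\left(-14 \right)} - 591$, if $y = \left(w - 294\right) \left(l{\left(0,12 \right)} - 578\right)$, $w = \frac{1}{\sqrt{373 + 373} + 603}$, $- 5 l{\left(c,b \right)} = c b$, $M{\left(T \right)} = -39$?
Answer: $- \frac{2405020236531}{362863} - \frac{22542 \sqrt{746}}{362863} \approx -6.6279 \cdot 10^{6}$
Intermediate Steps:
$l{\left(c,b \right)} = - \frac{b c}{5}$ ($l{\left(c,b \right)} = - \frac{c b}{5} = - \frac{b c}{5}$)
$w = \frac{1}{603 + \sqrt{746}}$ ($w = \frac{1}{\sqrt{746} + 603} = \frac{1}{603 + \sqrt{746}} \approx 0.0015865$)
$y = \frac{61661686782}{362863} + \frac{578 \sqrt{746}}{362863}$ ($y = \left(\left(\frac{603}{362863} - \frac{\sqrt{746}}{362863}\right) - 294\right) \left(\left(- \frac{1}{5}\right) 12 \cdot 0 - 578\right) = \left(- \frac{106681119}{362863} - \frac{\sqrt{746}}{362863}\right) \left(0 - 578\right) = \left(- \frac{106681119}{362863} - \frac{\sqrt{746}}{362863}\right) \left(-578\right) = \frac{61661686782}{362863} + \frac{578 \sqrt{746}}{362863} \approx 1.6993 \cdot 10^{5}$)
$y M{\left(-14 \right)} - 591 = \left(\frac{61661686782}{362863} + \frac{578 \sqrt{746}}{362863}\right) \left(-39\right) - 591 = \left(- \frac{2404805784498}{362863} - \frac{22542 \sqrt{746}}{362863}\right) - 591 = - \frac{2405020236531}{362863} - \frac{22542 \sqrt{746}}{362863}$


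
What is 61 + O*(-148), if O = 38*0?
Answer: 61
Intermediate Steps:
O = 0
61 + O*(-148) = 61 + 0*(-148) = 61 + 0 = 61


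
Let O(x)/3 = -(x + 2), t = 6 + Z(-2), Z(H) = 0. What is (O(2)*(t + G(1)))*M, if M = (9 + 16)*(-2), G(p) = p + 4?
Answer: 6600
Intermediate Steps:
G(p) = 4 + p
t = 6 (t = 6 + 0 = 6)
O(x) = -6 - 3*x (O(x) = 3*(-(x + 2)) = 3*(-(2 + x)) = 3*(-2 - x) = -6 - 3*x)
M = -50 (M = 25*(-2) = -50)
(O(2)*(t + G(1)))*M = ((-6 - 3*2)*(6 + (4 + 1)))*(-50) = ((-6 - 6)*(6 + 5))*(-50) = -12*11*(-50) = -132*(-50) = 6600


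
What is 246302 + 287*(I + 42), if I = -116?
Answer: 225064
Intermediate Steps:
246302 + 287*(I + 42) = 246302 + 287*(-116 + 42) = 246302 + 287*(-74) = 246302 - 21238 = 225064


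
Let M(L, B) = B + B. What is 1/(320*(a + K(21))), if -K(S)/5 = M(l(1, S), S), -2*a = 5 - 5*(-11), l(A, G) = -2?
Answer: -1/76800 ≈ -1.3021e-5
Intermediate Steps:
a = -30 (a = -(5 - 5*(-11))/2 = -(5 + 55)/2 = -1/2*60 = -30)
M(L, B) = 2*B
K(S) = -10*S
1/(320*(a + K(21))) = 1/(320*(-30 - 10*21)) = 1/(320*(-30 - 210)) = 1/(320*(-240)) = 1/(-76800) = -1/76800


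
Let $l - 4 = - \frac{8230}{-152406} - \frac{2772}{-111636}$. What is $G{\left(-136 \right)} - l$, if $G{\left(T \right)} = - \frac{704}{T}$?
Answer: $\frac{629918554}{573884793} \approx 1.0976$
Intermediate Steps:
$l = \frac{137692894}{33757929}$ ($l = 4 - \left(- \frac{4115}{76203} - \frac{11}{443}\right) = 4 - - \frac{2661178}{33757929} = 4 + \left(\frac{4115}{76203} + \frac{11}{443}\right) = 4 + \frac{2661178}{33757929} = \frac{137692894}{33757929} \approx 4.0788$)
$G{\left(-136 \right)} - l = - \frac{704}{-136} - \frac{137692894}{33757929} = \left(-704\right) \left(- \frac{1}{136}\right) - \frac{137692894}{33757929} = \frac{88}{17} - \frac{137692894}{33757929} = \frac{629918554}{573884793}$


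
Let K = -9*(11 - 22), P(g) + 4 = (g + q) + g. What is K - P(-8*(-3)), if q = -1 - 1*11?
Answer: 67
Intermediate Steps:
q = -12 (q = -1 - 11 = -12)
P(g) = -16 + 2*g (P(g) = -4 + ((g - 12) + g) = -4 + ((-12 + g) + g) = -4 + (-12 + 2*g) = -16 + 2*g)
K = 99 (K = -9*(-11) = 99)
K - P(-8*(-3)) = 99 - (-16 + 2*(-8*(-3))) = 99 - (-16 + 2*24) = 99 - (-16 + 48) = 99 - 1*32 = 99 - 32 = 67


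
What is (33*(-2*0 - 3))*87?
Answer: -8613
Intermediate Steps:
(33*(-2*0 - 3))*87 = (33*(0 - 3))*87 = (33*(-3))*87 = -99*87 = -8613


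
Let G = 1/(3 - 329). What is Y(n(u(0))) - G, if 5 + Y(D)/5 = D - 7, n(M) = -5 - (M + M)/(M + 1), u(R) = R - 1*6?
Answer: -31621/326 ≈ -96.997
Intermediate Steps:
u(R) = -6 + R (u(R) = R - 6 = -6 + R)
G = -1/326 (G = 1/(-326) = -1/326 ≈ -0.0030675)
n(M) = -5 - 2*M/(1 + M)
Y(D) = -60 + 5*D (Y(D) = -25 + 5*(D - 7) = -25 + 5*(-7 + D) = -25 + (-35 + 5*D) = -60 + 5*D)
Y(n(u(0))) - G = (-60 + 5*((-5 - 7*(-6 + 0))/(1 + (-6 + 0)))) - 1*(-1/326) = (-60 + 5*((-5 - 7*(-6))/(1 - 6))) + 1/326 = (-60 + 5*((-5 + 42)/(-5))) + 1/326 = (-60 + 5*(-⅕*37)) + 1/326 = (-60 + 5*(-37/5)) + 1/326 = (-60 - 37) + 1/326 = -97 + 1/326 = -31621/326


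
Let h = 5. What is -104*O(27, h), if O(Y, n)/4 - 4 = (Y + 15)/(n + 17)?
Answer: -27040/11 ≈ -2458.2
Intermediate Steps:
O(Y, n) = 16 + 4*(15 + Y)/(17 + n) (O(Y, n) = 16 + 4*((Y + 15)/(n + 17)) = 16 + 4*((15 + Y)/(17 + n)) = 16 + 4*(15 + Y)/(17 + n))
-104*O(27, h) = -416*(83 + 27 + 4*5)/(17 + 5) = -416*(83 + 27 + 20)/22 = -416*130/22 = -104*260/11 = -27040/11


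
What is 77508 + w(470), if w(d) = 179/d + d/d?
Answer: 36429409/470 ≈ 77509.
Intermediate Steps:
w(d) = 1 + 179/d (w(d) = 179/d + 1 = 1 + 179/d)
77508 + w(470) = 77508 + (179 + 470)/470 = 77508 + (1/470)*649 = 77508 + 649/470 = 36429409/470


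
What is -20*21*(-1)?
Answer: 420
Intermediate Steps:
-20*21*(-1) = -420*(-1) = 420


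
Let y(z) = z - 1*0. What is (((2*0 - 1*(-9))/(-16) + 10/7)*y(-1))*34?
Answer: -1649/56 ≈ -29.446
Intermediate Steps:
y(z) = z (y(z) = z + 0 = z)
(((2*0 - 1*(-9))/(-16) + 10/7)*y(-1))*34 = (((2*0 - 1*(-9))/(-16) + 10/7)*(-1))*34 = (((0 + 9)*(-1/16) + 10*(1/7))*(-1))*34 = ((9*(-1/16) + 10/7)*(-1))*34 = ((-9/16 + 10/7)*(-1))*34 = ((97/112)*(-1))*34 = -97/112*34 = -1649/56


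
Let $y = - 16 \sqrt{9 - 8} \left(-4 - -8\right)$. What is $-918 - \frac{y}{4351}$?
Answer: $- \frac{3994154}{4351} \approx -917.99$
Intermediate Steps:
$y = -64$ ($y = - 16 \sqrt{1} \left(-4 + 8\right) = \left(-16\right) 1 \cdot 4 = \left(-16\right) 4 = -64$)
$-918 - \frac{y}{4351} = -918 - - \frac{64}{4351} = -918 + \frac{64}{4351} = - \frac{3994154}{4351}$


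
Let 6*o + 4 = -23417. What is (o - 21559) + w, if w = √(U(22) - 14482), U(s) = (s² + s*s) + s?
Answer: -50925/2 + 2*I*√3373 ≈ -25463.0 + 116.16*I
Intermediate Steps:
o = -7807/2 (o = -⅔ + (⅙)*(-23417) = -⅔ - 23417/6 = -7807/2 ≈ -3903.5)
U(s) = s + 2*s² (U(s) = (s² + s²) + s = 2*s² + s = s + 2*s²)
w = 2*I*√3373 (w = √(22*(1 + 2*22) - 14482) = √(22*(1 + 44) - 14482) = √(22*45 - 14482) = √(990 - 14482) = √(-13492) = 2*I*√3373 ≈ 116.16*I)
(o - 21559) + w = (-7807/2 - 21559) + 2*I*√3373 = -50925/2 + 2*I*√3373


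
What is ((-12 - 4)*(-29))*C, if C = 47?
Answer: 21808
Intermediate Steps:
((-12 - 4)*(-29))*C = ((-12 - 4)*(-29))*47 = -16*(-29)*47 = 464*47 = 21808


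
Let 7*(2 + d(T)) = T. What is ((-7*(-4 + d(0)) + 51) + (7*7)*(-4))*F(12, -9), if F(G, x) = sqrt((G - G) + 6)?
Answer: -103*sqrt(6) ≈ -252.30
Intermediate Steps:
d(T) = -2 + T/7
F(G, x) = sqrt(6) (F(G, x) = sqrt(0 + 6) = sqrt(6))
((-7*(-4 + d(0)) + 51) + (7*7)*(-4))*F(12, -9) = ((-7*(-4 + (-2 + (1/7)*0)) + 51) + (7*7)*(-4))*sqrt(6) = ((-7*(-4 + (-2 + 0)) + 51) + 49*(-4))*sqrt(6) = ((-7*(-4 - 2) + 51) - 196)*sqrt(6) = ((-7*(-6) + 51) - 196)*sqrt(6) = ((42 + 51) - 196)*sqrt(6) = (93 - 196)*sqrt(6) = -103*sqrt(6)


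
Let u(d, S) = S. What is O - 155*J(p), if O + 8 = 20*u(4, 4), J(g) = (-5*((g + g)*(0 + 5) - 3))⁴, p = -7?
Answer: -2751079596803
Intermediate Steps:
J(g) = (15 - 50*g)⁴ (J(g) = (-5*((2*g)*5 - 3))⁴ = (-5*(10*g - 3))⁴ = (-5*(-3 + 10*g))⁴ = (15 - 50*g)⁴)
O = 72 (O = -8 + 20*4 = -8 + 80 = 72)
O - 155*J(p) = 72 - 96875*(-3 + 10*(-7))⁴ = 72 - 96875*(-3 - 70)⁴ = 72 - 96875*(-73)⁴ = 72 - 96875*28398241 = 72 - 155*17748900625 = 72 - 2751079596875 = -2751079596803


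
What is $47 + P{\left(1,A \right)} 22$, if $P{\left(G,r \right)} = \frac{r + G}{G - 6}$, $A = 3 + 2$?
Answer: $\frac{103}{5} \approx 20.6$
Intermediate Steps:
$A = 5$
$P{\left(G,r \right)} = \frac{G + r}{-6 + G}$
$47 + P{\left(1,A \right)} 22 = 47 + \frac{1 + 5}{-6 + 1} \cdot 22 = 47 + \frac{1}{-5} \cdot 6 \cdot 22 = 47 + \left(- \frac{1}{5}\right) 6 \cdot 22 = 47 - \frac{132}{5} = \frac{103}{5}$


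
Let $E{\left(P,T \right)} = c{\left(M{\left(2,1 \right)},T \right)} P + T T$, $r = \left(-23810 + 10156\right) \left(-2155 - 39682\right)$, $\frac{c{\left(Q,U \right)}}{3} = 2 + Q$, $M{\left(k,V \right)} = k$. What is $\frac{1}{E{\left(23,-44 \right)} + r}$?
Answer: $\frac{1}{571244610} \approx 1.7506 \cdot 10^{-9}$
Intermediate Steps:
$c{\left(Q,U \right)} = 6 + 3 Q$ ($c{\left(Q,U \right)} = 3 \left(2 + Q\right) = 6 + 3 Q$)
$r = 571242398$ ($r = \left(-13654\right) \left(-41837\right) = 571242398$)
$E{\left(P,T \right)} = T^{2} + 12 P$ ($E{\left(P,T \right)} = \left(6 + 3 \cdot 2\right) P + T T = \left(6 + 6\right) P + T^{2} = 12 P + T^{2} = T^{2} + 12 P$)
$\frac{1}{E{\left(23,-44 \right)} + r} = \frac{1}{\left(\left(-44\right)^{2} + 12 \cdot 23\right) + 571242398} = \frac{1}{\left(1936 + 276\right) + 571242398} = \frac{1}{2212 + 571242398} = \frac{1}{571244610}$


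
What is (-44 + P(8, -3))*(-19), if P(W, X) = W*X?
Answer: 1292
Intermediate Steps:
(-44 + P(8, -3))*(-19) = (-44 + 8*(-3))*(-19) = (-44 - 24)*(-19) = -68*(-19) = 1292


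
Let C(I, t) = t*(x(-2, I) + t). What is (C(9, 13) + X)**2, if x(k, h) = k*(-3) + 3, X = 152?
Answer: 191844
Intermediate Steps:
x(k, h) = 3 - 3*k (x(k, h) = -3*k + 3 = 3 - 3*k)
C(I, t) = t*(9 + t) (C(I, t) = t*((3 - 3*(-2)) + t) = t*((3 + 6) + t) = t*(9 + t))
(C(9, 13) + X)**2 = (13*(9 + 13) + 152)**2 = (13*22 + 152)**2 = (286 + 152)**2 = 438**2 = 191844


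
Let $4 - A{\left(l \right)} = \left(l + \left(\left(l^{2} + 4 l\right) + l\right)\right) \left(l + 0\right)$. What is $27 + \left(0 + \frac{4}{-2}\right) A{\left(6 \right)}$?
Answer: $883$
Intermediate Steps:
$A{\left(l \right)} = 4 - l \left(l^{2} + 6 l\right)$ ($A{\left(l \right)} = 4 - \left(l + \left(\left(l^{2} + 4 l\right) + l\right)\right) \left(l + 0\right) = 4 - \left(l + \left(l^{2} + 5 l\right)\right) l = 4 - \left(l^{2} + 6 l\right) l = 4 - l \left(l^{2} + 6 l\right)$)
$27 + \left(0 + \frac{4}{-2}\right) A{\left(6 \right)} = 27 + \left(0 + \frac{4}{-2}\right) \left(4 - 6^{3} - 6 \cdot 6^{2}\right) = 27 + \left(0 + 4 \left(- \frac{1}{2}\right)\right) \left(4 - 216 - 216\right) = 27 + \left(0 - 2\right) \left(4 - 216 - 216\right) = 27 - -856 = 27 + 856 = 883$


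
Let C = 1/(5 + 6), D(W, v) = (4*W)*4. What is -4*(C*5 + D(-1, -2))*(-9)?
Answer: -6156/11 ≈ -559.64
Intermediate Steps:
D(W, v) = 16*W
C = 1/11 ≈ 0.090909
-4*(C*5 + D(-1, -2))*(-9) = -4*((1/11)*5 + 16*(-1))*(-9) = -4*(5/11 - 16)*(-9) = -4*(-171/11)*(-9) = (684/11)*(-9) = -6156/11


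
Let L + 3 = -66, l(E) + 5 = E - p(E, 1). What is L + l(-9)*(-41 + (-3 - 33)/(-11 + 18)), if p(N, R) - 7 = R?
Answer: 6623/7 ≈ 946.14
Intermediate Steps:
p(N, R) = 7 + R
l(E) = -13 + E (l(E) = -5 + (E - (7 + 1)) = -5 + (E - 1*8) = -5 + (E - 8) = -5 + (-8 + E) = -13 + E)
L = -69 (L = -3 - 66 = -69)
L + l(-9)*(-41 + (-3 - 33)/(-11 + 18)) = -69 + (-13 - 9)*(-41 + (-3 - 33)/(-11 + 18)) = -69 - 22*(-41 - 36/7) = -69 - 22*(-323/7) = -69 + 7106/7 = 6623/7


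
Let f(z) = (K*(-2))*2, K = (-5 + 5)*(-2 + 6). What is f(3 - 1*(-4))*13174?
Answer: 0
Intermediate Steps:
K = 0 (K = 0*4 = 0)
f(z) = 0 (f(z) = (0*(-2))*2 = 0*2 = 0)
f(3 - 1*(-4))*13174 = 0*13174 = 0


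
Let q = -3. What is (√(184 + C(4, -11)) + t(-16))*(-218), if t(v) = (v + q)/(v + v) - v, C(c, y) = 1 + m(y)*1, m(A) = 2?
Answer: -57879/16 - 218*√187 ≈ -6598.5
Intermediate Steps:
C(c, y) = 3 (C(c, y) = 1 + 2*1 = 1 + 2 = 3)
t(v) = -v + (-3 + v)/(2*v) (t(v) = (v - 3)/(v + v) - v = (-3 + v)/((2*v)) - v = (-3 + v)*(1/(2*v)) - v = (-3 + v)/(2*v) - v = -v + (-3 + v)/(2*v))
(√(184 + C(4, -11)) + t(-16))*(-218) = (√(184 + 3) + (½ - 1*(-16) - 3/2/(-16)))*(-218) = (√187 + (½ + 16 - 3/2*(-1/16)))*(-218) = (√187 + (½ + 16 + 3/32))*(-218) = (√187 + 531/32)*(-218) = (531/32 + √187)*(-218) = -57879/16 - 218*√187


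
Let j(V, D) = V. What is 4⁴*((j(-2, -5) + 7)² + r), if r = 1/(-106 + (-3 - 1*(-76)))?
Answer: 210944/33 ≈ 6392.2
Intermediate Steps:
r = -1/33 (r = 1/(-106 + (-3 + 76)) = 1/(-106 + 73) = 1/(-33) = -1/33 ≈ -0.030303)
4⁴*((j(-2, -5) + 7)² + r) = 4⁴*((-2 + 7)² - 1/33) = 256*(5² - 1/33) = 256*(25 - 1/33) = 256*(824/33) = 210944/33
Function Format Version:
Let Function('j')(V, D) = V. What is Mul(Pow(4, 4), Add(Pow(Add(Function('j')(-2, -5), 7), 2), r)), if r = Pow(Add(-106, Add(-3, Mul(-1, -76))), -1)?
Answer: Rational(210944, 33) ≈ 6392.2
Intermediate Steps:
r = Rational(-1, 33) (r = Pow(Add(-106, Add(-3, 76)), -1) = Pow(Add(-106, 73), -1) = Pow(-33, -1) = Rational(-1, 33) ≈ -0.030303)
Mul(Pow(4, 4), Add(Pow(Add(Function('j')(-2, -5), 7), 2), r)) = Mul(Pow(4, 4), Add(Pow(Add(-2, 7), 2), Rational(-1, 33))) = Mul(256, Add(Pow(5, 2), Rational(-1, 33))) = Mul(256, Add(25, Rational(-1, 33))) = Mul(256, Rational(824, 33)) = Rational(210944, 33)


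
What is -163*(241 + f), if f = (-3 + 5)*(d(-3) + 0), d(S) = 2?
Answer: -39935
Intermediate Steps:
f = 4 (f = (-3 + 5)*(2 + 0) = 2*2 = 4)
-163*(241 + f) = -163*(241 + 4) = -163*245 = -39935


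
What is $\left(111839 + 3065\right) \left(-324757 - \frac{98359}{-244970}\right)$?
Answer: $- \frac{4570629706083812}{122485} \approx -3.7316 \cdot 10^{10}$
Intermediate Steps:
$\left(111839 + 3065\right) \left(-324757 - \frac{98359}{-244970}\right) = 114904 \left(-324757 - - \frac{98359}{244970}\right) = 114904 \left(-324757 + \frac{98359}{244970}\right) = 114904 \left(- \frac{79555623931}{244970}\right) = - \frac{4570629706083812}{122485}$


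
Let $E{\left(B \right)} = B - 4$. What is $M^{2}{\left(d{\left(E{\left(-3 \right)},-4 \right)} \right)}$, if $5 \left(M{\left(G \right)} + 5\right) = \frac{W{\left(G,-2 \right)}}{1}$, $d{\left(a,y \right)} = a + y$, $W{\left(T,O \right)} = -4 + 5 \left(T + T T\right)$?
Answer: $\frac{271441}{25} \approx 10858.0$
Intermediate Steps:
$W{\left(T,O \right)} = -4 + 5 T + 5 T^{2}$ ($W{\left(T,O \right)} = -4 + 5 \left(T + T^{2}\right) = -4 + \left(5 T + 5 T^{2}\right) = -4 + 5 T + 5 T^{2}$)
$E{\left(B \right)} = -4 + B$
$M{\left(G \right)} = - \frac{29}{5} + G + G^{2}$ ($M{\left(G \right)} = -5 + \frac{\left(-4 + 5 G + 5 G^{2}\right) 1^{-1}}{5} = -5 + \frac{\left(-4 + 5 G + 5 G^{2}\right) 1}{5} = -5 + \frac{-4 + 5 G + 5 G^{2}}{5} = -5 + \left(- \frac{4}{5} + G + G^{2}\right) = - \frac{29}{5} + G + G^{2}$)
$M^{2}{\left(d{\left(E{\left(-3 \right)},-4 \right)} \right)} = \left(- \frac{29}{5} - 11 + \left(\left(-4 - 3\right) - 4\right)^{2}\right)^{2} = \left(- \frac{29}{5} - 11 + \left(-7 - 4\right)^{2}\right)^{2} = \left(- \frac{29}{5} - 11 + \left(-11\right)^{2}\right)^{2} = \left(- \frac{29}{5} - 11 + 121\right)^{2} = \left(\frac{521}{5}\right)^{2} = \frac{271441}{25}$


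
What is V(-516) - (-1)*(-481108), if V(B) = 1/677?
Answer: -325710115/677 ≈ -4.8111e+5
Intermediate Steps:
V(B) = 1/677
V(-516) - (-1)*(-481108) = 1/677 - (-1)*(-481108) = 1/677 - 1*481108 = 1/677 - 481108 = -325710115/677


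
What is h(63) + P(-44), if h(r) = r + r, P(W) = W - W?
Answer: 126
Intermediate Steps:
P(W) = 0
h(r) = 2*r
h(63) + P(-44) = 2*63 + 0 = 126 + 0 = 126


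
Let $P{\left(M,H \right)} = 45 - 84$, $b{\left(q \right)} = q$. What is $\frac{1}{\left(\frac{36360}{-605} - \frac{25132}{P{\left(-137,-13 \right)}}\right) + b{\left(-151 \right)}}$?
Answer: $\frac{4719}{2044795} \approx 0.0023078$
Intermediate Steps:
$P{\left(M,H \right)} = -39$ ($P{\left(M,H \right)} = 45 - 84 = -39$)
$\frac{1}{\left(\frac{36360}{-605} - \frac{25132}{P{\left(-137,-13 \right)}}\right) + b{\left(-151 \right)}} = \frac{1}{\left(\frac{36360}{-605} - \frac{25132}{-39}\right) - 151} = \frac{1}{\left(36360 \left(- \frac{1}{605}\right) - - \frac{25132}{39}\right) - 151} = \frac{1}{\left(- \frac{7272}{121} + \frac{25132}{39}\right) - 151} = \frac{1}{\frac{2757364}{4719} - 151} = \frac{1}{\frac{2044795}{4719}} = \frac{4719}{2044795}$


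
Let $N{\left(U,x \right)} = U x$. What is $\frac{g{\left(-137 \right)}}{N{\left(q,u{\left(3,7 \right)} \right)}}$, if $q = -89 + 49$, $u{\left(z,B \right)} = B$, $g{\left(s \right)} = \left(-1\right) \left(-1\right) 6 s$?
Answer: $\frac{411}{140} \approx 2.9357$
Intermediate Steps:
$g{\left(s \right)} = 6 s$ ($g{\left(s \right)} = 1 \cdot 6 s = 6 s$)
$q = -40$
$\frac{g{\left(-137 \right)}}{N{\left(q,u{\left(3,7 \right)} \right)}} = \frac{6 \left(-137\right)}{\left(-40\right) 7} = - \frac{822}{-280} = \left(-822\right) \left(- \frac{1}{280}\right) = \frac{411}{140}$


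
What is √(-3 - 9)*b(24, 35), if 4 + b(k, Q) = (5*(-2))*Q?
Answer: -708*I*√3 ≈ -1226.3*I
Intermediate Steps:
b(k, Q) = -4 - 10*Q (b(k, Q) = -4 + (5*(-2))*Q = -4 - 10*Q)
√(-3 - 9)*b(24, 35) = √(-3 - 9)*(-4 - 10*35) = √(-12)*(-4 - 350) = (2*I*√3)*(-354) = -708*I*√3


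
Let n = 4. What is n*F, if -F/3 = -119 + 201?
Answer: -984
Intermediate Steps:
F = -246 (F = -3*(-119 + 201) = -3*82 = -246)
n*F = 4*(-246) = -984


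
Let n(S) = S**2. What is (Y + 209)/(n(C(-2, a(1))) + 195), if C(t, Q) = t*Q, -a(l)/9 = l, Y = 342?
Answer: 551/519 ≈ 1.0617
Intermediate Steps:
a(l) = -9*l
C(t, Q) = Q*t
(Y + 209)/(n(C(-2, a(1))) + 195) = (342 + 209)/((-9*1*(-2))**2 + 195) = 551/((-9*(-2))**2 + 195) = 551/(18**2 + 195) = 551/(324 + 195) = 551/519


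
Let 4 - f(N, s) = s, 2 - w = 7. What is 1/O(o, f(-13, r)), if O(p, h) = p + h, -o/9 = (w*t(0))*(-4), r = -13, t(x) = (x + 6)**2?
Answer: -1/6463 ≈ -0.00015473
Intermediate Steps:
w = -5 (w = 2 - 1*7 = 2 - 7 = -5)
t(x) = (6 + x)**2
f(N, s) = 4 - s
o = -6480 (o = -9*(-5*(6 + 0)**2)*(-4) = -9*(-5*6**2)*(-4) = -9*(-5*36)*(-4) = -(-1620)*(-4) = -9*720 = -6480)
O(p, h) = h + p
1/O(o, f(-13, r)) = 1/((4 - 1*(-13)) - 6480) = 1/((4 + 13) - 6480) = 1/(17 - 6480) = 1/(-6463) = -1/6463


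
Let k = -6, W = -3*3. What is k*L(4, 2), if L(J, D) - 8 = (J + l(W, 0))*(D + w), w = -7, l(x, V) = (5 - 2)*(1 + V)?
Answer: 162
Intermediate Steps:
W = -9
l(x, V) = 3 + 3*V (l(x, V) = 3*(1 + V) = 3 + 3*V)
L(J, D) = 8 + (-7 + D)*(3 + J) (L(J, D) = 8 + (J + (3 + 3*0))*(D - 7) = 8 + (J + (3 + 0))*(-7 + D) = 8 + (J + 3)*(-7 + D) = 8 + (3 + J)*(-7 + D) = 8 + (-7 + D)*(3 + J))
k*L(4, 2) = -6*(-13 - 7*4 + 3*2 + 2*4) = -6*(-13 - 28 + 6 + 8) = -6*(-27) = 162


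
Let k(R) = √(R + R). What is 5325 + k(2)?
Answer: 5327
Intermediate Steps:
k(R) = √2*√R (k(R) = √(2*R) = √2*√R)
5325 + k(2) = 5325 + √2*√2 = 5325 + 2 = 5327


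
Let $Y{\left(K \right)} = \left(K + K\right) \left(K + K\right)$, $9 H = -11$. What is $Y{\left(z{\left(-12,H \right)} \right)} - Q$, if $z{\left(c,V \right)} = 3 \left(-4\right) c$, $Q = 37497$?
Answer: $45447$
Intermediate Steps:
$H = - \frac{11}{9}$ ($H = \frac{1}{9} \left(-11\right) = - \frac{11}{9} \approx -1.2222$)
$z{\left(c,V \right)} = - 12 c$
$Y{\left(K \right)} = 4 K^{2}$ ($Y{\left(K \right)} = 2 K 2 K = 4 K^{2}$)
$Y{\left(z{\left(-12,H \right)} \right)} - Q = 4 \left(\left(-12\right) \left(-12\right)\right)^{2} - 37497 = 4 \cdot 144^{2} - 37497 = 4 \cdot 20736 - 37497 = 82944 - 37497 = 45447$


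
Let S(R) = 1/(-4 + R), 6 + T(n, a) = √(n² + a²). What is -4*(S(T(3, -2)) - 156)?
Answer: 54328/87 + 4*√13/87 ≈ 624.63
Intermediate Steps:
T(n, a) = -6 + √(a² + n²) (T(n, a) = -6 + √(n² + a²) = -6 + √(a² + n²))
-4*(S(T(3, -2)) - 156) = -4*(1/(-4 + (-6 + √((-2)² + 3²))) - 156) = -4*(1/(-4 + (-6 + √(4 + 9))) - 156) = -4*(1/(-4 + (-6 + √13)) - 156) = -4*(1/(-10 + √13) - 156) = -4*(-156 + 1/(-10 + √13)) = 624 - 4/(-10 + √13)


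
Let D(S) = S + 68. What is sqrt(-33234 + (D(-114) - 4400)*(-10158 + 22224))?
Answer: I*sqrt(53678670) ≈ 7326.6*I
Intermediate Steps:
D(S) = 68 + S
sqrt(-33234 + (D(-114) - 4400)*(-10158 + 22224)) = sqrt(-33234 + ((68 - 114) - 4400)*(-10158 + 22224)) = sqrt(-33234 + (-46 - 4400)*12066) = sqrt(-33234 - 4446*12066) = sqrt(-33234 - 53645436) = sqrt(-53678670) = I*sqrt(53678670)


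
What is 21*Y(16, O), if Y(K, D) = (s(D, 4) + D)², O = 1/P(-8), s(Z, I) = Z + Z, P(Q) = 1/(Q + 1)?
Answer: 9261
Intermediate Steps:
P(Q) = 1/(1 + Q)
s(Z, I) = 2*Z
O = -7 (O = 1/(1/(1 - 8)) = 1/(1/(-7)) = 1/(-⅐) = -7)
Y(K, D) = 9*D² (Y(K, D) = (2*D + D)² = (3*D)² = 9*D²)
21*Y(16, O) = 21*(9*(-7)²) = 21*(9*49) = 21*441 = 9261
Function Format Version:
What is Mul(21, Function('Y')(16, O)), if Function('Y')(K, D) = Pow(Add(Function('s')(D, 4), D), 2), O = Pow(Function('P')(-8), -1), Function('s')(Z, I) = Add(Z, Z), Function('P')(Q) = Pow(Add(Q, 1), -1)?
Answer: 9261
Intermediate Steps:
Function('P')(Q) = Pow(Add(1, Q), -1)
Function('s')(Z, I) = Mul(2, Z)
O = -7 (O = Pow(Pow(Add(1, -8), -1), -1) = Pow(Pow(-7, -1), -1) = Pow(Rational(-1, 7), -1) = -7)
Function('Y')(K, D) = Mul(9, Pow(D, 2)) (Function('Y')(K, D) = Pow(Add(Mul(2, D), D), 2) = Pow(Mul(3, D), 2) = Mul(9, Pow(D, 2)))
Mul(21, Function('Y')(16, O)) = Mul(21, Mul(9, Pow(-7, 2))) = Mul(21, Mul(9, 49)) = Mul(21, 441) = 9261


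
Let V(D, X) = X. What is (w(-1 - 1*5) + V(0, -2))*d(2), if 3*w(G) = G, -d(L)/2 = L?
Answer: 16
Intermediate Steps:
d(L) = -2*L
w(G) = G/3
(w(-1 - 1*5) + V(0, -2))*d(2) = ((-1 - 1*5)/3 - 2)*(-2*2) = ((-1 - 5)/3 - 2)*(-4) = ((⅓)*(-6) - 2)*(-4) = (-2 - 2)*(-4) = -4*(-4) = 16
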